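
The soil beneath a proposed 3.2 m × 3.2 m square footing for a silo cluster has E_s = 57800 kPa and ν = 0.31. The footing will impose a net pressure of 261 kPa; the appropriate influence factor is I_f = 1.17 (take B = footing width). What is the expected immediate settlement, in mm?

Immediate (elastic) settlement: S_e = q·B·(1−ν²)/E_s · I_f.
S_e = 261 × 3.2 × (1 − 0.31²) / 57800 × 1.17
    = 261 × 3.2 × 0.9039 / 57800 × 1.17
    = 0.01528 m = 15.28 mm

S_e ≈ 15.3 mm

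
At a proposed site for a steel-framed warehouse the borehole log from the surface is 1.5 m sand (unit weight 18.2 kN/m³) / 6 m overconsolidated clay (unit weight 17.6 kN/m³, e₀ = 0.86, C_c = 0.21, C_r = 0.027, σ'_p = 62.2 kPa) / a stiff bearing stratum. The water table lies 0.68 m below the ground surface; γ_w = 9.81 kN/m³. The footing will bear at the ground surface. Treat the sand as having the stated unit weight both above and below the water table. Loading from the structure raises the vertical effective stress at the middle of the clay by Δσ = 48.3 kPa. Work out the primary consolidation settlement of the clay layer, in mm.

S_c ≈ 126 mm

Mid-depth of clay below the ground surface: z = 1.5 + 6/2 = 4.5 m.
Total vertical stress at mid-clay: σ_v = 18.2×1.5 + 17.6×3 = 80.1 kPa.
Pore pressure: u = 9.81×(4.5 − 0.68) = 37.474 kPa.
Initial effective stress: σ'_0 = σ_v − u = 80.1 − 37.474 = 42.626 kPa.
Final effective stress: σ'_f = 42.626 + 48.3 = 90.926 kPa.
σ'_f = 90.926 > σ'_p = 62.2 kPa, so the stress path crosses the preconsolidation pressure — recompression up to σ'_p, then virgin compression beyond:
S_c = H/(1+e₀)·[C_r·log₁₀(σ'_p/σ'_0) + C_c·log₁₀(σ'_f/σ'_p)]
    = 6/1.86 × [0.027×log₁₀(62.2/42.626) + 0.21×log₁₀(90.926/62.2)]
    = 3.2258 × [0.0044311 + 0.034629] = 0.126 m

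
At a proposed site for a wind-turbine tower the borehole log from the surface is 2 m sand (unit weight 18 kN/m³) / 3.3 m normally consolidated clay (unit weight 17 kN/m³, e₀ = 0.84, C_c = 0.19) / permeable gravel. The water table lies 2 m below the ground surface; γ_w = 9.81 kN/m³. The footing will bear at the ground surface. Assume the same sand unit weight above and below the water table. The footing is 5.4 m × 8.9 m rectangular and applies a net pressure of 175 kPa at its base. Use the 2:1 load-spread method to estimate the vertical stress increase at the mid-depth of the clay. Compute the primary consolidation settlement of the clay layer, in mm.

Mid-depth of clay below the ground surface: z = 2 + 3.3/2 = 3.65 m.
Total vertical stress at mid-clay: σ_v = 18×2 + 17×1.65 = 64.05 kPa.
Pore pressure: u = 9.81×(3.65 − 2) = 16.186 kPa.
Initial effective stress: σ'_0 = σ_v − u = 64.05 − 16.186 = 47.864 kPa.
Stress increase at mid-clay by the 2:1 spreading method:
Δσ = qBL/((B+z)(L+z)) = 175×5.4×8.9/((5.4+3.65)(8.9+3.65)) = 74.051 kPa
Final effective stress: σ'_f = σ'_0 + Δσ = 47.864 + 74.051 = 121.91 kPa.
Normally consolidated clay, so the full stress increment lies on the virgin compression line:
S_c = C_c·H/(1+e₀)·log₁₀(σ'_f/σ'_0) = 0.19×3.3/(1+0.84)×log₁₀(121.91/47.864)
    = 0.34076 × 0.40603 = 0.1384 m

S_c ≈ 138 mm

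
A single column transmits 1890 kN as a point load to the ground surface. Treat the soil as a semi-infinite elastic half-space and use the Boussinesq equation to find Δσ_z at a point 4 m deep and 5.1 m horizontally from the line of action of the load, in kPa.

Boussinesq vertical stress below a point load on an elastic half-space:
Δσ_z = 3P/(2πz²) · [1 + (r/z)²]^(−5/2)
r/z = 5.1/4 = 1.275; [1+(r/z)²]^(−5/2) = 0.08952.
Δσ_z = 3×1890/(2π×4²) × 0.08952 = 56.401 × 0.08952 = 5.049 kPa

Δσ_z ≈ 5.05 kPa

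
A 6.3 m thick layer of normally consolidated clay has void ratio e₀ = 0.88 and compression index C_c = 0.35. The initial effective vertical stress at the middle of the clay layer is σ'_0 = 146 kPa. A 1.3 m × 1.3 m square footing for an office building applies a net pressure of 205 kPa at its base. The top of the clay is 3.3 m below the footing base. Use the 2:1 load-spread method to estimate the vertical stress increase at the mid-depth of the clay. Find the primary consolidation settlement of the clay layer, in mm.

Mid-depth of clay below the footing base: z = 3.3 + 6.3/2 = 6.45 m.
Stress increase at mid-clay by the 2:1 spreading method:
Δσ = qBL/((B+z)(L+z)) = 205×1.3×1.3/((1.3+6.45)(1.3+6.45)) = 5.7682 kPa
Final effective stress: σ'_f = σ'_0 + Δσ = 146 + 5.7682 = 151.77 kPa.
Normally consolidated clay, so the full stress increment lies on the virgin compression line:
S_c = C_c·H/(1+e₀)·log₁₀(σ'_f/σ'_0) = 0.35×6.3/(1+0.88)×log₁₀(151.77/146)
    = 1.1729 × 0.016833 = 0.01974 m

S_c ≈ 19.7 mm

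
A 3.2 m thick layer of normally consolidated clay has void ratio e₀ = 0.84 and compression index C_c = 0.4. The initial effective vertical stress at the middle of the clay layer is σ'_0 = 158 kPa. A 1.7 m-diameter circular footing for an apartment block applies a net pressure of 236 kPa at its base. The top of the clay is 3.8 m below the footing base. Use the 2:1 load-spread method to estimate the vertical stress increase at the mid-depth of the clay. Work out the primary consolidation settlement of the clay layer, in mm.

S_c ≈ 24.8 mm

Mid-depth of clay below the footing base: z = 3.8 + 3.2/2 = 5.4 m.
Stress increase at mid-clay by the 2:1 spreading method:
Δσ ≈ qD²/(D+z)² = 236×1.7²/(1.7+5.4)² = 13.53 kPa
Final effective stress: σ'_f = σ'_0 + Δσ = 158 + 13.53 = 171.53 kPa.
Normally consolidated clay, so the full stress increment lies on the virgin compression line:
S_c = C_c·H/(1+e₀)·log₁₀(σ'_f/σ'_0) = 0.4×3.2/(1+0.84)×log₁₀(171.53/158)
    = 0.69565 × 0.035683 = 0.02482 m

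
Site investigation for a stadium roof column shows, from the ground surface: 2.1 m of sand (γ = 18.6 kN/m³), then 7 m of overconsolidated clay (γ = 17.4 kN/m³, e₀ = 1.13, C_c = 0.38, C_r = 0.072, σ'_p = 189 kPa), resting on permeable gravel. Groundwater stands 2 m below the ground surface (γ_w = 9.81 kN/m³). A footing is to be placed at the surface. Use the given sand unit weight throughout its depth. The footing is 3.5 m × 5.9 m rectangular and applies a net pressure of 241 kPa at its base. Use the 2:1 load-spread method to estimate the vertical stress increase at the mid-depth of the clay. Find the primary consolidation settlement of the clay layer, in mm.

S_c ≈ 56.7 mm

Mid-depth of clay below the ground surface: z = 2.1 + 7/2 = 5.6 m.
Total vertical stress at mid-clay: σ_v = 18.6×2.1 + 17.4×3.5 = 99.96 kPa.
Pore pressure: u = 9.81×(5.6 − 2) = 35.316 kPa.
Initial effective stress: σ'_0 = σ_v − u = 99.96 − 35.316 = 64.644 kPa.
Stress increase at mid-clay by the 2:1 spreading method:
Δσ = qBL/((B+z)(L+z)) = 241×3.5×5.9/((3.5+5.6)(5.9+5.6)) = 47.555 kPa
Final effective stress: σ'_f = 64.644 + 47.555 = 112.2 kPa.
σ'_f = 112.2 ≤ σ'_p = 189 kPa, so the clay remains overconsolidated and only the recompression index applies:
S_c = C_r·H/(1+e₀)·log₁₀(σ'_f/σ'_0) = 0.072×7/2.13×log₁₀(112.2/64.644)
    = 0.23662 × 0.23946 = 0.05666 m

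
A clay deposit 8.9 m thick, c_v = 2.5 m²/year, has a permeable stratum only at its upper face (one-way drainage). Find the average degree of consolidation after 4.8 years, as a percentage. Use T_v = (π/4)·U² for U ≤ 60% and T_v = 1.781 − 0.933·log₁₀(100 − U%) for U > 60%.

Drainage path length: H_d = H = 8.9 m (single drainage).
T_v = c_v·t/H_d² = 2.5×4.8/8.9² = 0.1515.
T_v = 0.1515 corresponds to the U ≤ 60% branch:
U = √(4T_v/π) = 0.4392

U ≈ 43.9 %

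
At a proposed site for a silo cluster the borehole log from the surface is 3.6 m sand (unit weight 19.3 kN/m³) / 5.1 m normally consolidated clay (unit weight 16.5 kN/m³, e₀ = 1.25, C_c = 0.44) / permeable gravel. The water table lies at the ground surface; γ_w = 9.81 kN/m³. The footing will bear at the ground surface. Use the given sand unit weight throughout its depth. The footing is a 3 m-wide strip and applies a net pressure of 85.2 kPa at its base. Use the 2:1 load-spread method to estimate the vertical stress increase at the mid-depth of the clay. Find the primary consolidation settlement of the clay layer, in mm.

S_c ≈ 189 mm

Mid-depth of clay below the ground surface: z = 3.6 + 5.1/2 = 6.15 m.
Total vertical stress at mid-clay: σ_v = 19.3×3.6 + 16.5×2.55 = 111.56 kPa.
Pore pressure: u = 9.81×(6.15 − 0) = 60.332 kPa.
Initial effective stress: σ'_0 = σ_v − u = 111.56 − 60.332 = 51.228 kPa.
Stress increase at mid-clay by the 2:1 spreading method:
Δσ = qB/(B+z) = 85.2×3/(3+6.15) = 27.934 kPa
Final effective stress: σ'_f = σ'_0 + Δσ = 51.228 + 27.934 = 79.162 kPa.
Normally consolidated clay, so the full stress increment lies on the virgin compression line:
S_c = C_c·H/(1+e₀)·log₁₀(σ'_f/σ'_0) = 0.44×5.1/(1+1.25)×log₁₀(79.162/51.228)
    = 0.99733 × 0.18901 = 0.1885 m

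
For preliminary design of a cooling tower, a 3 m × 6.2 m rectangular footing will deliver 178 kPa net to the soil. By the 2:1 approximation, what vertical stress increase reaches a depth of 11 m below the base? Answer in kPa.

Δσ_z ≈ 13.7 kPa

By the 2:1 method the load spreads at 1 horizontal : 2 vertical, so at depth z the loaded area has grown by z in each plan dimension:
Δσ = qBL/((B+z)(L+z)) = 178×3×6.2/((3+11)(6.2+11)) = 13.749 kPa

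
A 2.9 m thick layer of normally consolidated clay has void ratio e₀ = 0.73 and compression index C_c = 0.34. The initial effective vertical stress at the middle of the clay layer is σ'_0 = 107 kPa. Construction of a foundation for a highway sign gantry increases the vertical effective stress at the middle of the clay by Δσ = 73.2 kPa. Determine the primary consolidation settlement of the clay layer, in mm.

S_c ≈ 129 mm

Final effective stress: σ'_f = σ'_0 + Δσ = 107 + 73.2 = 180.2 kPa.
Normally consolidated clay, so the full stress increment lies on the virgin compression line:
S_c = C_c·H/(1+e₀)·log₁₀(σ'_f/σ'_0) = 0.34×2.9/(1+0.73)×log₁₀(180.2/107)
    = 0.56994 × 0.22637 = 0.129 m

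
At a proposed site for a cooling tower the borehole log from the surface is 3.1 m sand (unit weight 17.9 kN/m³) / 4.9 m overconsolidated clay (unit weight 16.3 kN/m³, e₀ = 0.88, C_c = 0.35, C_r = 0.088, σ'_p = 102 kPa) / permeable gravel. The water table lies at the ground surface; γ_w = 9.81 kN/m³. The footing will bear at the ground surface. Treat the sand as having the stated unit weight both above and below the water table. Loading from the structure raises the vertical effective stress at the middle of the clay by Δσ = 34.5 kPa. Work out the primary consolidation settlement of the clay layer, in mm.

Mid-depth of clay below the ground surface: z = 3.1 + 4.9/2 = 5.55 m.
Total vertical stress at mid-clay: σ_v = 17.9×3.1 + 16.3×2.45 = 95.425 kPa.
Pore pressure: u = 9.81×(5.55 − 0) = 54.446 kPa.
Initial effective stress: σ'_0 = σ_v − u = 95.425 − 54.446 = 40.979 kPa.
Final effective stress: σ'_f = 40.979 + 34.5 = 75.479 kPa.
σ'_f = 75.479 ≤ σ'_p = 102 kPa, so the clay remains overconsolidated and only the recompression index applies:
S_c = C_r·H/(1+e₀)·log₁₀(σ'_f/σ'_0) = 0.088×4.9/1.88×log₁₀(75.479/40.979)
    = 0.22936 × 0.26526 = 0.06084 m

S_c ≈ 60.8 mm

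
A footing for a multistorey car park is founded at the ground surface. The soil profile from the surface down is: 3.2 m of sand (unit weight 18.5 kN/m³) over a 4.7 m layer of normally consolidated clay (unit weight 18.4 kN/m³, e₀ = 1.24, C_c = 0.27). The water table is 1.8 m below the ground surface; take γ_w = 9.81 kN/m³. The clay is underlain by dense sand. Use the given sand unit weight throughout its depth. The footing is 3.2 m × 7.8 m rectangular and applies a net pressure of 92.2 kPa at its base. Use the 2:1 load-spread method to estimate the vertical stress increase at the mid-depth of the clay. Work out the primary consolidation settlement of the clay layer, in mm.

S_c ≈ 64.6 mm

Mid-depth of clay below the ground surface: z = 3.2 + 4.7/2 = 5.55 m.
Total vertical stress at mid-clay: σ_v = 18.5×3.2 + 18.4×2.35 = 102.44 kPa.
Pore pressure: u = 9.81×(5.55 − 1.8) = 36.788 kPa.
Initial effective stress: σ'_0 = σ_v − u = 102.44 − 36.788 = 65.652 kPa.
Stress increase at mid-clay by the 2:1 spreading method:
Δσ = qBL/((B+z)(L+z)) = 92.2×3.2×7.8/((3.2+5.55)(7.8+5.55)) = 19.701 kPa
Final effective stress: σ'_f = σ'_0 + Δσ = 65.652 + 19.701 = 85.353 kPa.
Normally consolidated clay, so the full stress increment lies on the virgin compression line:
S_c = C_c·H/(1+e₀)·log₁₀(σ'_f/σ'_0) = 0.27×4.7/(1+1.24)×log₁₀(85.353/65.652)
    = 0.56652 × 0.11397 = 0.06457 m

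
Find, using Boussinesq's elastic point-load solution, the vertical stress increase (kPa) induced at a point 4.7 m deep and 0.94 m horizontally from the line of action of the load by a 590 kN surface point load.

Boussinesq vertical stress below a point load on an elastic half-space:
Δσ_z = 3P/(2πz²) · [1 + (r/z)²]^(−5/2)
r/z = 0.94/4.7 = 0.2; [1+(r/z)²]^(−5/2) = 0.9066.
Δσ_z = 3×590/(2π×4.7²) × 0.9066 = 12.753 × 0.9066 = 11.56 kPa

Δσ_z ≈ 11.6 kPa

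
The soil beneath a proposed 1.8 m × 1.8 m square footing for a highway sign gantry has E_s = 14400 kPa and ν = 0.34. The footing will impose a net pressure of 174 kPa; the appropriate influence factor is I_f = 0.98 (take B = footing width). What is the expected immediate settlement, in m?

Immediate (elastic) settlement: S_e = q·B·(1−ν²)/E_s · I_f.
S_e = 174 × 1.8 × (1 − 0.34²) / 14400 × 0.98
    = 174 × 1.8 × 0.8844 / 14400 × 0.98
    = 0.01885 m

S_e ≈ 0.0189 m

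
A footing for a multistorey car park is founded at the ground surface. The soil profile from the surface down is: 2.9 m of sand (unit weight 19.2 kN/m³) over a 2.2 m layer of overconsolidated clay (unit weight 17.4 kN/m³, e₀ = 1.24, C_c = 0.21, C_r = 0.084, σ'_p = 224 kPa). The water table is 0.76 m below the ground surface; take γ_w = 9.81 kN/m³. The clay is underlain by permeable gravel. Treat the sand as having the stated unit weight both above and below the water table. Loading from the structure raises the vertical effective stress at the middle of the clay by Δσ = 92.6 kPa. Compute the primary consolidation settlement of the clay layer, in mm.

Mid-depth of clay below the ground surface: z = 2.9 + 2.2/2 = 4 m.
Total vertical stress at mid-clay: σ_v = 19.2×2.9 + 17.4×1.1 = 74.82 kPa.
Pore pressure: u = 9.81×(4 − 0.76) = 31.784 kPa.
Initial effective stress: σ'_0 = σ_v − u = 74.82 − 31.784 = 43.036 kPa.
Final effective stress: σ'_f = 43.036 + 92.6 = 135.64 kPa.
σ'_f = 135.64 ≤ σ'_p = 224 kPa, so the clay remains overconsolidated and only the recompression index applies:
S_c = C_r·H/(1+e₀)·log₁₀(σ'_f/σ'_0) = 0.084×2.2/2.24×log₁₀(135.64/43.036)
    = 0.0825 × 0.49856 = 0.04113 m

S_c ≈ 41.1 mm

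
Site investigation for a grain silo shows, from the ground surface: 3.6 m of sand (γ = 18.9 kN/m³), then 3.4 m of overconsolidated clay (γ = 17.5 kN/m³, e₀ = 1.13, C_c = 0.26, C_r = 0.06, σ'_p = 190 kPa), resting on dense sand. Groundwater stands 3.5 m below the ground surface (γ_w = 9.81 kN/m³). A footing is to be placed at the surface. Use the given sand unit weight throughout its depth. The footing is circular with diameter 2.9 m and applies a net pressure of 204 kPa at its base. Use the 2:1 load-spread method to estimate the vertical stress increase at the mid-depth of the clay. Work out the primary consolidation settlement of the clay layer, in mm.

S_c ≈ 11.5 mm

Mid-depth of clay below the ground surface: z = 3.6 + 3.4/2 = 5.3 m.
Total vertical stress at mid-clay: σ_v = 18.9×3.6 + 17.5×1.7 = 97.79 kPa.
Pore pressure: u = 9.81×(5.3 − 3.5) = 17.658 kPa.
Initial effective stress: σ'_0 = σ_v − u = 97.79 − 17.658 = 80.132 kPa.
Stress increase at mid-clay by the 2:1 spreading method:
Δσ ≈ qD²/(D+z)² = 204×2.9²/(2.9+5.3)² = 25.515 kPa
Final effective stress: σ'_f = 80.132 + 25.515 = 105.65 kPa.
σ'_f = 105.65 ≤ σ'_p = 190 kPa, so the clay remains overconsolidated and only the recompression index applies:
S_c = C_r·H/(1+e₀)·log₁₀(σ'_f/σ'_0) = 0.06×3.4/2.13×log₁₀(105.65/80.132)
    = 0.095772 × 0.12006 = 0.0115 m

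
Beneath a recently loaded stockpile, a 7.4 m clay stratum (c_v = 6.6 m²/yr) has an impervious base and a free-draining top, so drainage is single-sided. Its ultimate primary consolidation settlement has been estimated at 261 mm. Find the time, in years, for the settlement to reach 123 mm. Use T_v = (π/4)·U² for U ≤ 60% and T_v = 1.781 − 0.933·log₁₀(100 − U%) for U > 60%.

t ≈ 1.45 years

Drainage path length: H_d = H = 7.4 m (single drainage).
U = S(t)/S_ult = 123/261 = 0.4713.
U ≤ 60%: T_v = (π/4)·U² = (π/4)×0.47126² = 0.17443.
t = T_v·H_d²/c_v = 0.17443×7.4²/6.6 = 1.447 years.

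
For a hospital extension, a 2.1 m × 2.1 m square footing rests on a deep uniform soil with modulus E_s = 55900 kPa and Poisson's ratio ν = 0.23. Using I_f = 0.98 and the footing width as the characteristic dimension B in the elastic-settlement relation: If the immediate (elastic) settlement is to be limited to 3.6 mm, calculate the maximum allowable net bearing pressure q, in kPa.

q ≈ 103 kPa

S_e = q·B·(1−ν²)/E_s · I_f  ⇒  q = S_e·E_s / (B·(1−ν²)·I_f).
q = 0.0036 × 55900 / (2.1 × 0.9471 × 0.98) = 103.2 kPa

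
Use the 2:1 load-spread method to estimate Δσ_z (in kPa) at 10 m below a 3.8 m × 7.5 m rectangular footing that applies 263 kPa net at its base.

By the 2:1 method the load spreads at 1 horizontal : 2 vertical, so at depth z the loaded area has grown by z in each plan dimension:
Δσ = qBL/((B+z)(L+z)) = 263×3.8×7.5/((3.8+10)(7.5+10)) = 31.037 kPa

Δσ_z ≈ 31 kPa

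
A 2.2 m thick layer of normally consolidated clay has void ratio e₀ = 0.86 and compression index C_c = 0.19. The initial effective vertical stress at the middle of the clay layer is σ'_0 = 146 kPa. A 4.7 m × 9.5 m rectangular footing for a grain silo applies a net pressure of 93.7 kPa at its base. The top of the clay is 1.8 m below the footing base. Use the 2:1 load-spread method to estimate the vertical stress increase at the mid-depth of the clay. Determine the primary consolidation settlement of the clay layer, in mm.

S_c ≈ 25.9 mm

Mid-depth of clay below the footing base: z = 1.8 + 2.2/2 = 2.9 m.
Stress increase at mid-clay by the 2:1 spreading method:
Δσ = qBL/((B+z)(L+z)) = 93.7×4.7×9.5/((4.7+2.9)(9.5+2.9)) = 44.394 kPa
Final effective stress: σ'_f = σ'_0 + Δσ = 146 + 44.394 = 190.39 kPa.
Normally consolidated clay, so the full stress increment lies on the virgin compression line:
S_c = C_c·H/(1+e₀)·log₁₀(σ'_f/σ'_0) = 0.19×2.2/(1+0.86)×log₁₀(190.39/146)
    = 0.22473 × 0.11529 = 0.02591 m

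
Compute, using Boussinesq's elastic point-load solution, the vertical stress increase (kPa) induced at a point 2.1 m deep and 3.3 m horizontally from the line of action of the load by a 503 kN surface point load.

Δσ_z ≈ 2.43 kPa

Boussinesq vertical stress below a point load on an elastic half-space:
Δσ_z = 3P/(2πz²) · [1 + (r/z)²]^(−5/2)
r/z = 3.3/2.1 = 1.5714; [1+(r/z)²]^(−5/2) = 0.044603.
Δσ_z = 3×503/(2π×2.1²) × 0.044603 = 54.459 × 0.044603 = 2.429 kPa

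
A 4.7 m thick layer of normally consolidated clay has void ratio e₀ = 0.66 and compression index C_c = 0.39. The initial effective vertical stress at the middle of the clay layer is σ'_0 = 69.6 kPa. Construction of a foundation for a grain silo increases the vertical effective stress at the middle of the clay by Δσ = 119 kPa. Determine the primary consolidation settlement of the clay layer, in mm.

Final effective stress: σ'_f = σ'_0 + Δσ = 69.6 + 119 = 188.6 kPa.
Normally consolidated clay, so the full stress increment lies on the virgin compression line:
S_c = C_c·H/(1+e₀)·log₁₀(σ'_f/σ'_0) = 0.39×4.7/(1+0.66)×log₁₀(188.6/69.6)
    = 1.1042 × 0.43293 = 0.478 m

S_c ≈ 478 mm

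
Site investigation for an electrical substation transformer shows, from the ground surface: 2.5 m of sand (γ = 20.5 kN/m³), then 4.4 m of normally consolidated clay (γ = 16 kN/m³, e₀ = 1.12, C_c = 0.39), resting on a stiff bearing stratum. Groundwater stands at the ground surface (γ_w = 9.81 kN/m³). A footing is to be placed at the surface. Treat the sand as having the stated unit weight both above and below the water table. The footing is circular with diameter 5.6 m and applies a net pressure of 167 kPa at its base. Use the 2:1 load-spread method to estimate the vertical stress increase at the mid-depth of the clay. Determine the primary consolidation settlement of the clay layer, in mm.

Mid-depth of clay below the ground surface: z = 2.5 + 4.4/2 = 4.7 m.
Total vertical stress at mid-clay: σ_v = 20.5×2.5 + 16×2.2 = 86.45 kPa.
Pore pressure: u = 9.81×(4.7 − 0) = 46.107 kPa.
Initial effective stress: σ'_0 = σ_v − u = 86.45 − 46.107 = 40.343 kPa.
Stress increase at mid-clay by the 2:1 spreading method:
Δσ ≈ qD²/(D+z)² = 167×5.6²/(5.6+4.7)² = 49.365 kPa
Final effective stress: σ'_f = σ'_0 + Δσ = 40.343 + 49.365 = 89.708 kPa.
Normally consolidated clay, so the full stress increment lies on the virgin compression line:
S_c = C_c·H/(1+e₀)·log₁₀(σ'_f/σ'_0) = 0.39×4.4/(1+1.12)×log₁₀(89.708/40.343)
    = 0.80943 × 0.34706 = 0.2809 m

S_c ≈ 281 mm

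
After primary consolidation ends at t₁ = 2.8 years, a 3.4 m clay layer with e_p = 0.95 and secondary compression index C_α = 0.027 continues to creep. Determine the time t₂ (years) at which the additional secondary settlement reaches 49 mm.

S_s = C_α·H/(1+e_p)·log₁₀(t₂/t₁) ⇒ log₁₀(t₂/t₁) = S_s·(1+e_p)/(C_α·H).
log₁₀(t₂/t₁) = 0.049 × (1+0.95) / (0.027×3.4) = 1.041
t₂ = t₁ × 10^1.041 = 2.8 × 10.99 = 30.76 years

t₂ ≈ 30.8 years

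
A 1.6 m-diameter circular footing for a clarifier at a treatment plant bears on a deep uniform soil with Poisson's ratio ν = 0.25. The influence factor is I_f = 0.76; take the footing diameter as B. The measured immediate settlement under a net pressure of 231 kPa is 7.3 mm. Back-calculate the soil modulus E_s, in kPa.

E_s ≈ 36100 kPa

S_e = q·B·(1−ν²)/E_s · I_f  ⇒  E_s = q·B·(1−ν²)·I_f / S_e.
E_s = 231 × 1.6 × 0.9375 × 0.76 / 0.0073 = 36070 kPa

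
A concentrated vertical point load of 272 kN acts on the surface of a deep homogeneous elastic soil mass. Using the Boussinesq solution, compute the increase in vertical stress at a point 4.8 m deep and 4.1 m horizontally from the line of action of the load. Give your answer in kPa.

Δσ_z ≈ 1.43 kPa

Boussinesq vertical stress below a point load on an elastic half-space:
Δσ_z = 3P/(2πz²) · [1 + (r/z)²]^(−5/2)
r/z = 4.1/4.8 = 0.85417; [1+(r/z)²]^(−5/2) = 0.25418.
Δσ_z = 3×272/(2π×4.8²) × 0.25418 = 5.6367 × 0.25418 = 1.433 kPa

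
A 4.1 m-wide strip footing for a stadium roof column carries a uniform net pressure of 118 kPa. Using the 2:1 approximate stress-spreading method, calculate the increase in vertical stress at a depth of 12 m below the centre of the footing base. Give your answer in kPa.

By the 2:1 method the load spreads at 1 horizontal : 2 vertical, so at depth z the loaded area has grown by z in each plan dimension:
Δσ = qB/(B+z) = 118×4.1/(4.1+12) = 30.05 kPa

Δσ_z ≈ 30.1 kPa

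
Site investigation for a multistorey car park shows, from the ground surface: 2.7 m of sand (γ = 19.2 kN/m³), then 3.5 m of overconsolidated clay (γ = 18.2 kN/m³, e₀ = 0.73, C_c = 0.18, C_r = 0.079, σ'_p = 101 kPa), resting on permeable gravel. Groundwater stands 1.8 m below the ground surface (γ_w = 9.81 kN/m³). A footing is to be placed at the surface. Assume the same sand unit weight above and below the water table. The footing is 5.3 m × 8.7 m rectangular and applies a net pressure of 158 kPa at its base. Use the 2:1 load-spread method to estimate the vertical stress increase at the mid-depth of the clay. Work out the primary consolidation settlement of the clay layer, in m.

Mid-depth of clay below the ground surface: z = 2.7 + 3.5/2 = 4.45 m.
Total vertical stress at mid-clay: σ_v = 19.2×2.7 + 18.2×1.75 = 83.69 kPa.
Pore pressure: u = 9.81×(4.45 − 1.8) = 25.997 kPa.
Initial effective stress: σ'_0 = σ_v − u = 83.69 − 25.997 = 57.693 kPa.
Stress increase at mid-clay by the 2:1 spreading method:
Δσ = qBL/((B+z)(L+z)) = 158×5.3×8.7/((5.3+4.45)(8.7+4.45)) = 56.823 kPa
Final effective stress: σ'_f = 57.693 + 56.823 = 114.52 kPa.
σ'_f = 114.52 > σ'_p = 101 kPa, so the stress path crosses the preconsolidation pressure — recompression up to σ'_p, then virgin compression beyond:
S_c = H/(1+e₀)·[C_r·log₁₀(σ'_p/σ'_0) + C_c·log₁₀(σ'_f/σ'_p)]
    = 3.5/1.73 × [0.079×log₁₀(101/57.693) + 0.18×log₁₀(114.52/101)]
    = 2.0231 × [0.019213 + 0.0098208] = 0.05874 m

S_c ≈ 0.0587 m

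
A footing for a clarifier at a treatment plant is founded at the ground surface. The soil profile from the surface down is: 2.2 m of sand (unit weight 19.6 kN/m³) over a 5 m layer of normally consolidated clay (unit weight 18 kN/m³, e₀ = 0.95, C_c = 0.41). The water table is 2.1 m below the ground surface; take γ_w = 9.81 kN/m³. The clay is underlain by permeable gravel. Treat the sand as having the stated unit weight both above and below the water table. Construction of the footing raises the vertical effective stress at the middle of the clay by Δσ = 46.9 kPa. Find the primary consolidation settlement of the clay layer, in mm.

S_c ≈ 255 mm

Mid-depth of clay below the ground surface: z = 2.2 + 5/2 = 4.7 m.
Total vertical stress at mid-clay: σ_v = 19.6×2.2 + 18×2.5 = 88.12 kPa.
Pore pressure: u = 9.81×(4.7 − 2.1) = 25.506 kPa.
Initial effective stress: σ'_0 = σ_v − u = 88.12 − 25.506 = 62.614 kPa.
Final effective stress: σ'_f = σ'_0 + Δσ = 62.614 + 46.9 = 109.51 kPa.
Normally consolidated clay, so the full stress increment lies on the virgin compression line:
S_c = C_c·H/(1+e₀)·log₁₀(σ'_f/σ'_0) = 0.41×5/(1+0.95)×log₁₀(109.51/62.614)
    = 1.0513 × 0.24278 = 0.2552 m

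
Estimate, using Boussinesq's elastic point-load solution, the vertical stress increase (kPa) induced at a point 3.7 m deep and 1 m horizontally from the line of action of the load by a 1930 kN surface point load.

Boussinesq vertical stress below a point load on an elastic half-space:
Δσ_z = 3P/(2πz²) · [1 + (r/z)²]^(−5/2)
r/z = 1/3.7 = 0.27027; [1+(r/z)²]^(−5/2) = 0.83841.
Δσ_z = 3×1930/(2π×3.7²) × 0.83841 = 67.312 × 0.83841 = 56.44 kPa

Δσ_z ≈ 56.4 kPa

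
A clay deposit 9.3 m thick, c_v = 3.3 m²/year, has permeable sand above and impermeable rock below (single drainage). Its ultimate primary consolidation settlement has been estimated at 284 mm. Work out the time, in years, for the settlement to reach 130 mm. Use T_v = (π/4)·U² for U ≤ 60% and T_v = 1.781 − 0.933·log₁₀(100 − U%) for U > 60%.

Drainage path length: H_d = H = 9.3 m (single drainage).
U = S(t)/S_ult = 130/284 = 0.4577.
U ≤ 60%: T_v = (π/4)·U² = (π/4)×0.45775² = 0.16457.
t = T_v·H_d²/c_v = 0.16457×9.3²/3.3 = 4.313 years.

t ≈ 4.31 years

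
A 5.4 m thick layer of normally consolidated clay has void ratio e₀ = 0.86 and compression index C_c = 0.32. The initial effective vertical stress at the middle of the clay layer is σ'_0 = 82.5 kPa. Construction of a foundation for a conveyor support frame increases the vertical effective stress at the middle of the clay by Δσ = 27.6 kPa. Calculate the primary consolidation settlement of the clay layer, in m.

Final effective stress: σ'_f = σ'_0 + Δσ = 82.5 + 27.6 = 110.1 kPa.
Normally consolidated clay, so the full stress increment lies on the virgin compression line:
S_c = C_c·H/(1+e₀)·log₁₀(σ'_f/σ'_0) = 0.32×5.4/(1+0.86)×log₁₀(110.1/82.5)
    = 0.92903 × 0.12533 = 0.1164 m

S_c ≈ 0.116 m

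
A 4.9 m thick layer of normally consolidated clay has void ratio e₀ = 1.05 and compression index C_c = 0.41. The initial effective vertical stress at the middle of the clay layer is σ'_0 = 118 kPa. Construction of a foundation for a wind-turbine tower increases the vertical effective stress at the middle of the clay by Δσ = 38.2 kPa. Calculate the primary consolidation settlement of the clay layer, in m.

S_c ≈ 0.119 m

Final effective stress: σ'_f = σ'_0 + Δσ = 118 + 38.2 = 156.2 kPa.
Normally consolidated clay, so the full stress increment lies on the virgin compression line:
S_c = C_c·H/(1+e₀)·log₁₀(σ'_f/σ'_0) = 0.41×4.9/(1+1.05)×log₁₀(156.2/118)
    = 0.98 × 0.1218 = 0.1194 m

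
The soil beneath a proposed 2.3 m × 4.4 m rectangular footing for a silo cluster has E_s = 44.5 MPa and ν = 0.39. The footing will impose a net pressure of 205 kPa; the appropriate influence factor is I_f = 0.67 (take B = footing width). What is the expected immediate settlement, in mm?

S_e ≈ 6.02 mm

Immediate (elastic) settlement: S_e = q·B·(1−ν²)/E_s · I_f.
E_s = 44.5 MPa = 44500 kPa.
S_e = 205 × 2.3 × (1 − 0.39²) / 44500 × 0.67
    = 205 × 2.3 × 0.8479 / 44500 × 0.67
    = 0.006019 m = 6.019 mm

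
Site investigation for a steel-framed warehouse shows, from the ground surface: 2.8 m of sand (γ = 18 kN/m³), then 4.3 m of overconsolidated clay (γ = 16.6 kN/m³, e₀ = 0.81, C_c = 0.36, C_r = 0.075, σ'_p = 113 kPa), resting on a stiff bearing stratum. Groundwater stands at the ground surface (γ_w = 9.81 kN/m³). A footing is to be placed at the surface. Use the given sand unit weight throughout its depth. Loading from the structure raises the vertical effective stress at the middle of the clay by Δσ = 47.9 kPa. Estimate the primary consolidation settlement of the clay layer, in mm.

S_c ≈ 63.7 mm

Mid-depth of clay below the ground surface: z = 2.8 + 4.3/2 = 4.95 m.
Total vertical stress at mid-clay: σ_v = 18×2.8 + 16.6×2.15 = 86.09 kPa.
Pore pressure: u = 9.81×(4.95 − 0) = 48.56 kPa.
Initial effective stress: σ'_0 = σ_v − u = 86.09 − 48.56 = 37.53 kPa.
Final effective stress: σ'_f = 37.53 + 47.9 = 85.43 kPa.
σ'_f = 85.43 ≤ σ'_p = 113 kPa, so the clay remains overconsolidated and only the recompression index applies:
S_c = C_r·H/(1+e₀)·log₁₀(σ'_f/σ'_0) = 0.075×4.3/1.81×log₁₀(85.43/37.53)
    = 0.17818 × 0.35723 = 0.06365 m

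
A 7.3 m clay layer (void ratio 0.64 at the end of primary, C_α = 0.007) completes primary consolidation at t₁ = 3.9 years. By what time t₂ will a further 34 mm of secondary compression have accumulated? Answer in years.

t₂ ≈ 48.1 years

S_s = C_α·H/(1+e_p)·log₁₀(t₂/t₁) ⇒ log₁₀(t₂/t₁) = S_s·(1+e_p)/(C_α·H).
log₁₀(t₂/t₁) = 0.034 × (1+0.64) / (0.007×7.3) = 1.091
t₂ = t₁ × 10^1.091 = 3.9 × 12.34 = 48.11 years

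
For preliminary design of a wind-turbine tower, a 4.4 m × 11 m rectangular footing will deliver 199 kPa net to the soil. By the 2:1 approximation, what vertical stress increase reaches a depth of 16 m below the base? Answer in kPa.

Δσ_z ≈ 17.5 kPa

By the 2:1 method the load spreads at 1 horizontal : 2 vertical, so at depth z the loaded area has grown by z in each plan dimension:
Δσ = qBL/((B+z)(L+z)) = 199×4.4×11/((4.4+16)(11+16)) = 17.487 kPa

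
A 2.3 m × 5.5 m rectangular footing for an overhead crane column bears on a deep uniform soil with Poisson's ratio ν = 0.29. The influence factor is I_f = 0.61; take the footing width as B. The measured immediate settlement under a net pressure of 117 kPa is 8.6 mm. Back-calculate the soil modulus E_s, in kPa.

S_e = q·B·(1−ν²)/E_s · I_f  ⇒  E_s = q·B·(1−ν²)·I_f / S_e.
E_s = 117 × 2.3 × 0.9159 × 0.61 / 0.0086 = 17480 kPa

E_s ≈ 17500 kPa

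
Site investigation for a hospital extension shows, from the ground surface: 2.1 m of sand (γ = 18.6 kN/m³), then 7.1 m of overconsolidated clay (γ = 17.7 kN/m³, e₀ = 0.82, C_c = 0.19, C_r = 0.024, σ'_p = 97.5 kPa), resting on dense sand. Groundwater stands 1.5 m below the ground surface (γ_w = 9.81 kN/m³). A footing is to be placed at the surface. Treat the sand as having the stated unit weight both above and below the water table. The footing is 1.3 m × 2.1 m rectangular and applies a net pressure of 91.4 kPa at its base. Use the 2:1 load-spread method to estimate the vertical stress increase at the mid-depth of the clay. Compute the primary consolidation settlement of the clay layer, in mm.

S_c ≈ 2.97 mm

Mid-depth of clay below the ground surface: z = 2.1 + 7.1/2 = 5.65 m.
Total vertical stress at mid-clay: σ_v = 18.6×2.1 + 17.7×3.55 = 101.89 kPa.
Pore pressure: u = 9.81×(5.65 − 1.5) = 40.712 kPa.
Initial effective stress: σ'_0 = σ_v − u = 101.89 − 40.712 = 61.178 kPa.
Stress increase at mid-clay by the 2:1 spreading method:
Δσ = qBL/((B+z)(L+z)) = 91.4×1.3×2.1/((1.3+5.65)(2.1+5.65)) = 4.6326 kPa
Final effective stress: σ'_f = 61.178 + 4.6326 = 65.811 kPa.
σ'_f = 65.811 ≤ σ'_p = 97.5 kPa, so the clay remains overconsolidated and only the recompression index applies:
S_c = C_r·H/(1+e₀)·log₁₀(σ'_f/σ'_0) = 0.024×7.1/1.82×log₁₀(65.811/61.178)
    = 0.093626 × 0.031703 = 0.002968 m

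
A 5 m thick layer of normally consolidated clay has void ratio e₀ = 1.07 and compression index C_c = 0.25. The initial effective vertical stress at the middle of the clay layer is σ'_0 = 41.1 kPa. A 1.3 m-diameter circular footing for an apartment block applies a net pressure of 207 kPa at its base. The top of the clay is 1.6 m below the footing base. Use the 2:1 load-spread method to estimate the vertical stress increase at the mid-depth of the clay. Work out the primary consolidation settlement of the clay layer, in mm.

Mid-depth of clay below the footing base: z = 1.6 + 5/2 = 4.1 m.
Stress increase at mid-clay by the 2:1 spreading method:
Δσ ≈ qD²/(D+z)² = 207×1.3²/(1.3+4.1)² = 11.997 kPa
Final effective stress: σ'_f = σ'_0 + Δσ = 41.1 + 11.997 = 53.097 kPa.
Normally consolidated clay, so the full stress increment lies on the virgin compression line:
S_c = C_c·H/(1+e₀)·log₁₀(σ'_f/σ'_0) = 0.25×5/(1+1.07)×log₁₀(53.097/41.1)
    = 0.60386 × 0.11123 = 0.06717 m

S_c ≈ 67.2 mm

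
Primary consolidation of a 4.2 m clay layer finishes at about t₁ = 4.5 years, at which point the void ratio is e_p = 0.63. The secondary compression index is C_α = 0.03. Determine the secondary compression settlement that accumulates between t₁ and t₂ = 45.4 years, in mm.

S_s ≈ 77.6 mm

Secondary compression: S_s = C_α·H/(1+e_p)·log₁₀(t₂/t₁)
S_s = 0.03×4.2/(1+0.63)×log₁₀(45.4/4.5)
    = 0.0773 × 1.004 = 0.0776 m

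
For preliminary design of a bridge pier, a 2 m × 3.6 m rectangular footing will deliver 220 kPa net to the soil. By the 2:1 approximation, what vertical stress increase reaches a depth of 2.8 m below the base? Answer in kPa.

Δσ_z ≈ 51.6 kPa

By the 2:1 method the load spreads at 1 horizontal : 2 vertical, so at depth z the loaded area has grown by z in each plan dimension:
Δσ = qBL/((B+z)(L+z)) = 220×2×3.6/((2+2.8)(3.6+2.8)) = 51.562 kPa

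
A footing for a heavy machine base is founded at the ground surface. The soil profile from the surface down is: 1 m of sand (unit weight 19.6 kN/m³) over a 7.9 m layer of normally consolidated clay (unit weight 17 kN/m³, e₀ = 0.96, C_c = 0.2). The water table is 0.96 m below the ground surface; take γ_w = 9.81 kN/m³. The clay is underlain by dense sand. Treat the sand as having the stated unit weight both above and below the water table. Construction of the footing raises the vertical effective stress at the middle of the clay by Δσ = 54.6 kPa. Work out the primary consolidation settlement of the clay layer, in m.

S_c ≈ 0.267 m

Mid-depth of clay below the ground surface: z = 1 + 7.9/2 = 4.95 m.
Total vertical stress at mid-clay: σ_v = 19.6×1 + 17×3.95 = 86.75 kPa.
Pore pressure: u = 9.81×(4.95 − 0.96) = 39.142 kPa.
Initial effective stress: σ'_0 = σ_v − u = 86.75 − 39.142 = 47.608 kPa.
Final effective stress: σ'_f = σ'_0 + Δσ = 47.608 + 54.6 = 102.21 kPa.
Normally consolidated clay, so the full stress increment lies on the virgin compression line:
S_c = C_c·H/(1+e₀)·log₁₀(σ'_f/σ'_0) = 0.2×7.9/(1+0.96)×log₁₀(102.21/47.608)
    = 0.80612 × 0.33181 = 0.2675 m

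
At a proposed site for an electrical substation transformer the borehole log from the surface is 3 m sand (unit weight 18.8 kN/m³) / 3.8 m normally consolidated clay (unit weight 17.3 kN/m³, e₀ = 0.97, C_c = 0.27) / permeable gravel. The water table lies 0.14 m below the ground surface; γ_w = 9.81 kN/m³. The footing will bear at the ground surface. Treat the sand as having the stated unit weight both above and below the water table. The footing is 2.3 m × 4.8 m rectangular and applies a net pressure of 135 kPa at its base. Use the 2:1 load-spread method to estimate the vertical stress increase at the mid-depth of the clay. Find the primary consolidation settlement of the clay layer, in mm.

Mid-depth of clay below the ground surface: z = 3 + 3.8/2 = 4.9 m.
Total vertical stress at mid-clay: σ_v = 18.8×3 + 17.3×1.9 = 89.27 kPa.
Pore pressure: u = 9.81×(4.9 − 0.14) = 46.696 kPa.
Initial effective stress: σ'_0 = σ_v − u = 89.27 − 46.696 = 42.574 kPa.
Stress increase at mid-clay by the 2:1 spreading method:
Δσ = qBL/((B+z)(L+z)) = 135×2.3×4.8/((2.3+4.9)(4.8+4.9)) = 21.34 kPa
Final effective stress: σ'_f = σ'_0 + Δσ = 42.574 + 21.34 = 63.914 kPa.
Normally consolidated clay, so the full stress increment lies on the virgin compression line:
S_c = C_c·H/(1+e₀)·log₁₀(σ'_f/σ'_0) = 0.27×3.8/(1+0.97)×log₁₀(63.914/42.574)
    = 0.52081 × 0.17645 = 0.0919 m

S_c ≈ 91.9 mm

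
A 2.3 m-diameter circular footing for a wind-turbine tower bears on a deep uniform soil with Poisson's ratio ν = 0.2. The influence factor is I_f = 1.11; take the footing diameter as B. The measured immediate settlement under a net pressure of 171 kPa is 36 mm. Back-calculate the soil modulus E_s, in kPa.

E_s ≈ 11600 kPa

S_e = q·B·(1−ν²)/E_s · I_f  ⇒  E_s = q·B·(1−ν²)·I_f / S_e.
E_s = 171 × 2.3 × 0.96 × 1.11 / 0.036 = 11640 kPa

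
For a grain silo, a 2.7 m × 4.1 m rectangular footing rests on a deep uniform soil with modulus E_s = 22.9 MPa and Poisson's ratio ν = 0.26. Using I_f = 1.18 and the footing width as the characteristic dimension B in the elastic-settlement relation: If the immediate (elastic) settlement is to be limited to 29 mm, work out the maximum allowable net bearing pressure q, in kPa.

E_s = 22.9 MPa = 22900 kPa.
S_e = q·B·(1−ν²)/E_s · I_f  ⇒  q = S_e·E_s / (B·(1−ν²)·I_f).
q = 0.029 × 22900 / (2.7 × 0.9324 × 1.18) = 223.6 kPa

q ≈ 224 kPa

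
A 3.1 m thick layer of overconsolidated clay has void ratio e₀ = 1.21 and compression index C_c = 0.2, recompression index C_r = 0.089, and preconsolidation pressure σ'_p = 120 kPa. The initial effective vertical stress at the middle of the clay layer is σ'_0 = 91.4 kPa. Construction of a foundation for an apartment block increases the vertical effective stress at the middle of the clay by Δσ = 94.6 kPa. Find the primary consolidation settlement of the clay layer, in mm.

S_c ≈ 68.2 mm

Final effective stress: σ'_f = 91.4 + 94.6 = 186 kPa.
σ'_f = 186 > σ'_p = 120 kPa, so the stress path crosses the preconsolidation pressure — recompression up to σ'_p, then virgin compression beyond:
S_c = H/(1+e₀)·[C_r·log₁₀(σ'_p/σ'_0) + C_c·log₁₀(σ'_f/σ'_p)]
    = 3.1/2.21 × [0.089×log₁₀(120/91.4) + 0.2×log₁₀(186/120)]
    = 1.4027 × [0.010523 + 0.038066] = 0.06816 m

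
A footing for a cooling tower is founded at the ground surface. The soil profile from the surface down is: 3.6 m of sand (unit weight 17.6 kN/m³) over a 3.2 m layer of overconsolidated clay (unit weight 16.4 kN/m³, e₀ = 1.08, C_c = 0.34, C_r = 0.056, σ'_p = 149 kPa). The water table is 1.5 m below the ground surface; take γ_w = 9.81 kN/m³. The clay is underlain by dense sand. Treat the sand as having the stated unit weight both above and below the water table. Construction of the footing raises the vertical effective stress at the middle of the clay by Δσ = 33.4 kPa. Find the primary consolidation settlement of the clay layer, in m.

Mid-depth of clay below the ground surface: z = 3.6 + 3.2/2 = 5.2 m.
Total vertical stress at mid-clay: σ_v = 17.6×3.6 + 16.4×1.6 = 89.6 kPa.
Pore pressure: u = 9.81×(5.2 − 1.5) = 36.297 kPa.
Initial effective stress: σ'_0 = σ_v − u = 89.6 − 36.297 = 53.303 kPa.
Final effective stress: σ'_f = 53.303 + 33.4 = 86.703 kPa.
σ'_f = 86.703 ≤ σ'_p = 149 kPa, so the clay remains overconsolidated and only the recompression index applies:
S_c = C_r·H/(1+e₀)·log₁₀(σ'_f/σ'_0) = 0.056×3.2/2.08×log₁₀(86.703/53.303)
    = 0.086156 × 0.21128 = 0.0182 m

S_c ≈ 0.0182 m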